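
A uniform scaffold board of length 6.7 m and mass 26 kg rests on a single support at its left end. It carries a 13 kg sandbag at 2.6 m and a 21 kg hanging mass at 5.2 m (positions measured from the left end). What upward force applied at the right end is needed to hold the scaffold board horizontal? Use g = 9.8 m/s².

F ≈ 337 N

Take moments about the left end.
Beam weight: 26 × 9.8 = 254.8 N down at 3.35 m → arm 3.35 m, τ = 254.8 × 3.35 = 853.6 N·m clockwise.
Sandbag: 13 × 9.8 = 127.4 N down at 2.6 m → arm 2.6 m, τ = 127.4 × 2.6 = 331.2 N·m clockwise.
Hanging mass: 21 × 9.8 = 205.8 N down at 5.2 m → arm 5.2 m, τ = 205.8 × 5.2 = 1070 N·m clockwise.
Net moment of the loads = 2255 N·m clockwise.
The upward force F acts at the right end, arm 6.7 m, giving F × 6.7 counterclockwise.
Στ = 0 ⇒ F × 6.7 = 2255 ⇒ F = 2255 / 6.7 = 337 N.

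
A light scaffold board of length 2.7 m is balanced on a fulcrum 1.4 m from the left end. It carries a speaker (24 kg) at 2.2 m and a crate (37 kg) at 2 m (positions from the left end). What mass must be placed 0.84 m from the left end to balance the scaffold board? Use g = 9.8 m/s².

Take moments about the fulcrum (at 1.4 m from the left end).
Speaker: 24 × 9.8 = 235.2 N down at 2.2 m → arm 0.8 m, τ = 235.2 × 0.8 = 188.2 N·m clockwise.
Crate: 37 × 9.8 = 362.6 N down at 2 m → arm 0.6 m, τ = 362.6 × 0.6 = 217.6 N·m clockwise.
Net moment of known loads = 405.8 N·m clockwise.
An unknown mass m at 0.84 m has arm 0.56 m; its moment is m·g·0.56 counterclockwise.
Balancing moments: m × 9.8 × 0.56 = 405.8, giving m = 405.8 / (9.8 × 0.56) = 73.9 kg.

m ≈ 73.9 kg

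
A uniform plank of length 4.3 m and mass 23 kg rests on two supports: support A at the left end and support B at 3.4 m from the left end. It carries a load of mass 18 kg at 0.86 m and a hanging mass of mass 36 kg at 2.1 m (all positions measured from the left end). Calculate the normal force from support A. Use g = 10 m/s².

Sum moments about support B (its reaction then has zero moment arm).
Beam weight: 23 × 10 = 230 N down at 2.15 m → arm 1.25 m, τ = 230 × 1.25 = 287.5 N·m counterclockwise.
Load: 18 × 10 = 180 N down at 0.86 m → arm 2.54 m, τ = 180 × 2.54 = 457.2 N·m counterclockwise.
Hanging mass: 36 × 10 = 360 N down at 2.1 m → arm 1.3 m, τ = 360 × 1.3 = 468 N·m counterclockwise.
Net load moment about support B = 1213 N·m counterclockwise.
Reaction R at support A is upward at 0 m, arm 3.4 m → moment R × 3.4 clockwise.
For rotational equilibrium, R × 3.4 = 1213, so R = 357 N.

R_A ≈ 357 N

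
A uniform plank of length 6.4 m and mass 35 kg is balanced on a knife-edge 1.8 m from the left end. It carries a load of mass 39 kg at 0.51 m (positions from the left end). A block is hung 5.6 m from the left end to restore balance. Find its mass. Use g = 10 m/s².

m ≈ 0.345 kg

Sum moments about the knife-edge (at 1.8 m from the left end) (the support reaction has zero arm there).
Beam weight: 35 × 10 = 350 N down at 3.2 m → arm 1.4 m, τ = 350 × 1.4 = 490 N·m clockwise.
Load: 39 × 10 = 390 N down at 0.51 m → arm 1.29 m, τ = 390 × 1.29 = 503.1 N·m counterclockwise.
Net moment of known loads = 13.1 N·m counterclockwise.
An unknown mass m at 5.6 m has arm 3.8 m; its moment is m·g·3.8 clockwise.
For rotational equilibrium, m × 10 × 3.8 = 13.1, so m = 13.1 / (10 × 3.8) = 0.345 kg.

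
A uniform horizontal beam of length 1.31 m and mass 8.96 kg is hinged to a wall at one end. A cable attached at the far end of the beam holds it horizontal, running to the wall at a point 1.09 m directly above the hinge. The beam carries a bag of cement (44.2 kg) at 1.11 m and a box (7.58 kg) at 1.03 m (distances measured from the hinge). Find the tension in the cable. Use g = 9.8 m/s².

Taking torques about the hinge:
Beam weight: 8.96 × 9.8 = 87.81 N down at 0.655 m → arm 0.655 m, τ = 87.81 × 0.655 = 57.52 N·m clockwise.
Bag of cement: 44.2 × 9.8 = 433.2 N down at 1.11 m → arm 1.11 m, τ = 433.2 × 1.11 = 480.9 N·m clockwise.
Box: 7.58 × 9.8 = 74.28 N down at 1.03 m → arm 1.03 m, τ = 74.28 × 1.03 = 76.51 N·m clockwise.
Total clockwise load moment = 614.9 N·m.
The cable tension T acts at 1.31 m; only its component perpendicular to the beam, T sinθ, produces torque. sinθ = h/√(h²+d²) = 1.09/√(1.09²+1.31²) = 0.6396.
Balancing moments: T × 1.31 × 0.6396 = 614.9, giving T = 614.9 / 0.8379 = 734 N.

T ≈ 734 N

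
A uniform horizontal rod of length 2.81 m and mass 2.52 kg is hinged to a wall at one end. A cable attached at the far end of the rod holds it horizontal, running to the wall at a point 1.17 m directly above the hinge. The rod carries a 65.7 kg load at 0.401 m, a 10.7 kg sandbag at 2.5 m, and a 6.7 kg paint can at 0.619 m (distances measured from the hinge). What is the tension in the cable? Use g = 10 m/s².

Taking torques about the hinge:
Beam weight: 2.52 × 10 = 25.2 N down at 1.405 m → arm 1.405 m, τ = 25.2 × 1.405 = 35.41 N·m clockwise.
Load: 65.7 × 10 = 657 N down at 0.401 m → arm 0.401 m, τ = 657 × 0.401 = 263.5 N·m clockwise.
Sandbag: 10.7 × 10 = 107 N down at 2.5 m → arm 2.5 m, τ = 107 × 2.5 = 267.5 N·m clockwise.
Paint can: 6.7 × 10 = 67 N down at 0.619 m → arm 0.619 m, τ = 67 × 0.619 = 41.47 N·m clockwise.
Total clockwise load moment = 607.9 N·m.
The cable tension T acts at 2.81 m; only its component perpendicular to the rod, T sinθ, produces torque. sinθ = h/√(h²+d²) = 1.17/√(1.17²+2.81²) = 0.3844.
For rotational equilibrium, T × 2.81 × 0.3844 = 607.9, so T = 607.9 / 1.08 = 563 N.

T ≈ 563 N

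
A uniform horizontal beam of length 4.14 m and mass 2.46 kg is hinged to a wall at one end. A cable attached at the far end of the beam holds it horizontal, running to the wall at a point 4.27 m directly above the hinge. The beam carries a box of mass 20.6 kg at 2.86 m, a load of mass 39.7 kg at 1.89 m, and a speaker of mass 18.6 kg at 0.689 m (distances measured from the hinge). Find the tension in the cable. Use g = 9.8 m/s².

T ≈ 501 N

Taking torques about the hinge:
Beam weight: 2.46 × 9.8 = 24.11 N down at 2.07 m → arm 2.07 m, τ = 24.11 × 2.07 = 49.91 N·m clockwise.
Box: 20.6 × 9.8 = 201.9 N down at 2.86 m → arm 2.86 m, τ = 201.9 × 2.86 = 577.4 N·m clockwise.
Load: 39.7 × 9.8 = 389.1 N down at 1.89 m → arm 1.89 m, τ = 389.1 × 1.89 = 735.4 N·m clockwise.
Speaker: 18.6 × 9.8 = 182.3 N down at 0.689 m → arm 0.689 m, τ = 182.3 × 0.689 = 125.6 N·m clockwise.
Total clockwise load moment = 1488 N·m.
The cable tension T acts at 4.14 m; only its component perpendicular to the beam, T sinθ, produces torque. sinθ = h/√(h²+d²) = 4.27/√(4.27²+4.14²) = 0.718.
Setting net torque to zero: T × 4.14 × 0.718 = 1488 → T = 1488 / 2.973 = 501 N.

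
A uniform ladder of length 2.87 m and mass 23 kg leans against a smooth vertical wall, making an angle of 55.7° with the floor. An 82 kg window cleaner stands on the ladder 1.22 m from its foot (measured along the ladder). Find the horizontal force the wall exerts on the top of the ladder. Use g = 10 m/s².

N_wall ≈ 316 N

Choose the foot of the ladder as the axis so the floor normal and friction both act there and drop out.
Ladder weight 23×10 = 230 N acts at 1.435 m along the ladder; its horizontal arm is 1.435·cos55.7° = 0.8087 m → τ = 186 N·m clockwise.
Window cleaner: 82×10 = 820 N at 1.22 m → arm 0.6875 m → τ = 563.8 N·m clockwise.
Wall normal N acts horizontally at the top; its moment arm is the height L sinθ = 2.87·sin55.7° = 2.371 m, counterclockwise.
For rotational equilibrium, N × 2.371 = 749.8, so N = 316 N.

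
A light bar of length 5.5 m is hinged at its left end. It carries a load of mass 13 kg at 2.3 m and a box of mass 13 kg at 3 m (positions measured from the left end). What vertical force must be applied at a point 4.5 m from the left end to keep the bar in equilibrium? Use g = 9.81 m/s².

Taking torques about the left end:
Load: 13 × 9.81 = 127.5 N down at 2.3 m → arm 2.3 m, τ = 127.5 × 2.3 = 293.2 N·m clockwise.
Box: 13 × 9.81 = 127.5 N down at 3 m → arm 3 m, τ = 127.5 × 3 = 382.5 N·m clockwise.
Net moment of the loads = 675.7 N·m clockwise.
The upward force F acts at a point 4.5 m from the left end, arm 4.5 m, giving F × 4.5 counterclockwise.
For rotational equilibrium, F × 4.5 = 675.7, so F = 675.7 / 4.5 = 150 N.

F ≈ 150 N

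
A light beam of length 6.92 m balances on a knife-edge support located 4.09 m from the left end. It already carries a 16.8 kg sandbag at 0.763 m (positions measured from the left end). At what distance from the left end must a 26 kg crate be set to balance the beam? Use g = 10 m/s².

About the knife-edge support (at 4.09 m from the left end):
Sandbag: 16.8 × 10 = 168 N down at 0.763 m → arm 3.327 m, τ = 168 × 3.327 = 558.9 N·m counterclockwise.
Net moment of existing loads = 558.9 N·m counterclockwise.
The crate weighs 26 × 10 = 260 N and must supply an equal clockwise moment, so its lever arm about the knife-edge support is 558.9 / 260 = 2.15 m.
That puts it at 4.09 + 2.15 = 6.24 m from the left end.

x ≈ 6.24 m from the left end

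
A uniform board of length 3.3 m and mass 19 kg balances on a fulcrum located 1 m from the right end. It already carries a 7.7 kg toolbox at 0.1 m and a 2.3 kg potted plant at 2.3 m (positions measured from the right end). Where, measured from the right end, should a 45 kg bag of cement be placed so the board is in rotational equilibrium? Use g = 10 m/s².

x ≈ 0.813 m from the right end

About the fulcrum (at 1 m from the right end):
Beam weight: 19 × 10 = 190 N down at 1.65 m → arm 0.65 m, τ = 190 × 0.65 = 123.5 N·m counterclockwise.
Toolbox: 7.7 × 10 = 77 N down at 0.1 m → arm 0.9 m, τ = 77 × 0.9 = 69.3 N·m clockwise.
Potted plant: 2.3 × 10 = 23 N down at 2.3 m → arm 1.3 m, τ = 23 × 1.3 = 29.9 N·m counterclockwise.
Net moment of existing loads = 84.1 N·m counterclockwise.
The bag of cement weighs 45 × 10 = 450 N and must supply an equal clockwise moment, so its lever arm about the fulcrum is 84.1 / 450 = 0.187 m.
That puts it at 1 − 0.187 = 0.813 m from the right end.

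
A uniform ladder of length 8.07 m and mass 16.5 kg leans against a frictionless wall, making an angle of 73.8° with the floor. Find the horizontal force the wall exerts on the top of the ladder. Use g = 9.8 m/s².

About the foot of the ladder:
Ladder weight 16.5×9.8 = 161.7 N acts at 4.035 m along the ladder; its horizontal arm is 4.035·cos73.8° = 1.126 m → τ = 182.1 N·m clockwise.
Wall normal N acts horizontally at the top; its moment arm is the height L sinθ = 8.07·sin73.8° = 7.75 m, counterclockwise.
For rotational equilibrium, N × 7.75 = 182.1, so N = 23.5 N.

N_wall ≈ 23.5 N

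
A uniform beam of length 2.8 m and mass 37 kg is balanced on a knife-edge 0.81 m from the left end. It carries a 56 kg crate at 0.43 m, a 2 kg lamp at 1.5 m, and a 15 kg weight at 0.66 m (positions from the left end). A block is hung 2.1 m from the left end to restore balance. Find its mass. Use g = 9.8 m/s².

Taking torques about the knife-edge (at 0.81 m from the left end):
Beam weight: 37 × 9.8 = 362.6 N down at 1.4 m → arm 0.59 m, τ = 362.6 × 0.59 = 213.9 N·m clockwise.
Crate: 56 × 9.8 = 548.8 N down at 0.43 m → arm 0.38 m, τ = 548.8 × 0.38 = 208.5 N·m counterclockwise.
Lamp: 2 × 9.8 = 19.6 N down at 1.5 m → arm 0.69 m, τ = 19.6 × 0.69 = 13.52 N·m clockwise.
Weight: 15 × 9.8 = 147 N down at 0.66 m → arm 0.15 m, τ = 147 × 0.15 = 22.05 N·m counterclockwise.
Net moment of known loads = 3.13 N·m counterclockwise.
An unknown mass m at 2.1 m has arm 1.29 m; its moment is m·g·1.29 clockwise.
For rotational equilibrium, m × 9.8 × 1.29 = 3.13, so m = 3.13 / (9.8 × 1.29) = 0.248 kg.

m ≈ 0.248 kg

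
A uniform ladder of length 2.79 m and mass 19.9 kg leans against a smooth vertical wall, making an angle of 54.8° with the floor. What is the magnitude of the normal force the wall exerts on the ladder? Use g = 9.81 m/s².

N_wall ≈ 68.9 N

Choose the foot of the ladder as the axis so the floor normal and friction both act there and drop out.
Ladder weight 19.9×9.81 = 195.2 N acts at 1.395 m along the ladder; its horizontal arm is 1.395·cos54.8° = 0.8041 m → τ = 157 N·m clockwise.
Wall normal N acts horizontally at the top; its moment arm is the height L sinθ = 2.79·sin54.8° = 2.28 m, counterclockwise.
Setting net torque to zero: N × 2.28 = 157 → N = 68.9 N.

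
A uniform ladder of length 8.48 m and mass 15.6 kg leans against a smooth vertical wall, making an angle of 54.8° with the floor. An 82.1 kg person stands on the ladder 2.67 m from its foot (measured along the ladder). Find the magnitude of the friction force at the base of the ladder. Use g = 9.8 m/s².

Take moments about the foot of the ladder.
Ladder weight 15.6×9.8 = 152.9 N acts at 4.24 m along the ladder; its horizontal arm is 4.24·cos54.8° = 2.444 m → τ = 373.7 N·m clockwise.
Person: 82.1×9.8 = 804.6 N at 2.67 m → arm 1.539 m → τ = 1238 N·m clockwise.
Wall normal N acts horizontally at the top; its moment arm is the height L sinθ = 8.48·sin54.8° = 6.929 m, counterclockwise.
Στ = 0 ⇒ N × 6.929 = 1612 ⇒ N = 233 N.
ΣFx = 0: friction at the foot balances the wall's push, so f = N_wall = 233 N.

f ≈ 233 N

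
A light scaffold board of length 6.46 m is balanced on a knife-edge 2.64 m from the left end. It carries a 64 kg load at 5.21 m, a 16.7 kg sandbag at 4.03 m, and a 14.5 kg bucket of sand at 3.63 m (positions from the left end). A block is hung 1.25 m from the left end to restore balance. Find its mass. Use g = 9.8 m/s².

m ≈ 145 kg

About the knife-edge (at 2.64 m from the left end):
Load: 64 × 9.8 = 627.2 N down at 5.21 m → arm 2.57 m, τ = 627.2 × 2.57 = 1612 N·m clockwise.
Sandbag: 16.7 × 9.8 = 163.7 N down at 4.03 m → arm 1.39 m, τ = 163.7 × 1.39 = 227.5 N·m clockwise.
Bucket of sand: 14.5 × 9.8 = 142.1 N down at 3.63 m → arm 0.99 m, τ = 142.1 × 0.99 = 140.7 N·m clockwise.
Net moment of known loads = 1980 N·m clockwise.
An unknown mass m at 1.25 m has arm 1.39 m; its moment is m·g·1.39 counterclockwise.
Στ = 0 ⇒ m × 9.8 × 1.39 = 1980 ⇒ m = 1980 / (9.8 × 1.39) = 145 kg.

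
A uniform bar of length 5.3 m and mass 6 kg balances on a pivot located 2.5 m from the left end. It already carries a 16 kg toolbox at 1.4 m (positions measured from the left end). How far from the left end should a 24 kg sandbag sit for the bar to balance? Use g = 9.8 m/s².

x ≈ 3.2 m from the left end

Take moments about the pivot (at 2.5 m from the left end).
Beam weight: 6 × 9.8 = 58.8 N down at 2.65 m → arm 0.15 m, τ = 58.8 × 0.15 = 8.82 N·m clockwise.
Toolbox: 16 × 9.8 = 156.8 N down at 1.4 m → arm 1.1 m, τ = 156.8 × 1.1 = 172.5 N·m counterclockwise.
Net moment of existing loads = 163.7 N·m counterclockwise.
The sandbag weighs 24 × 9.8 = 235.2 N and must supply an equal clockwise moment, so its lever arm about the pivot is 163.7 / 235.2 = 0.696 m.
That puts it at 2.5 + 0.696 = 3.2 m from the left end.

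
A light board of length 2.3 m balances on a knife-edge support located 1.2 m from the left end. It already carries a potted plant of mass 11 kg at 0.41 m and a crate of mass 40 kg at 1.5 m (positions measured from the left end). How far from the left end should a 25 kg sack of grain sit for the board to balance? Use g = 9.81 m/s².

x ≈ 1.07 m from the left end

About the knife-edge support (at 1.2 m from the left end):
Potted plant: 11 × 9.81 = 107.9 N down at 0.41 m → arm 0.79 m, τ = 107.9 × 0.79 = 85.24 N·m counterclockwise.
Crate: 40 × 9.81 = 392.4 N down at 1.5 m → arm 0.3 m, τ = 392.4 × 0.3 = 117.7 N·m clockwise.
Net moment of existing loads = 32.46 N·m clockwise.
The sack of grain weighs 25 × 9.81 = 245.2 N and must supply an equal counterclockwise moment, so its lever arm about the knife-edge support is 32.46 / 245.2 = 0.132 m.
That puts it at 1.2 − 0.132 = 1.07 m from the left end.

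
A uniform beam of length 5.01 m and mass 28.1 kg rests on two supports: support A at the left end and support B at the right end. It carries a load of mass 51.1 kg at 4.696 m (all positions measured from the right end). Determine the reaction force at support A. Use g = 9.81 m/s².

R_A ≈ 608 N

About support B:
Beam weight: 28.1 × 9.81 = 275.7 N down at 2.505 m → arm 2.505 m, τ = 275.7 × 2.505 = 690.6 N·m counterclockwise.
Load: 51.1 × 9.81 = 501.3 N down at 4.696 m → arm 4.696 m, τ = 501.3 × 4.696 = 2354 N·m counterclockwise.
Net load moment about support B = 3045 N·m counterclockwise.
Reaction R at support A is upward at 5.01 m, arm 5.01 m → moment R × 5.01 clockwise.
Στ = 0 ⇒ R × 5.01 = 3045 ⇒ R = 608 N.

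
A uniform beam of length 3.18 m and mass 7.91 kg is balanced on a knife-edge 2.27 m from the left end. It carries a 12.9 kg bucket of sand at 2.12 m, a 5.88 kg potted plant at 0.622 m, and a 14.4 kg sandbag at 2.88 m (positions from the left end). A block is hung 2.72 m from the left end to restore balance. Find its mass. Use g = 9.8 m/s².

Take moments about the knife-edge (at 2.27 m from the left end).
Beam weight: 7.91 × 9.8 = 77.52 N down at 1.59 m → arm 0.68 m, τ = 77.52 × 0.68 = 52.71 N·m counterclockwise.
Bucket of sand: 12.9 × 9.8 = 126.4 N down at 2.12 m → arm 0.15 m, τ = 126.4 × 0.15 = 18.96 N·m counterclockwise.
Potted plant: 5.88 × 9.8 = 57.62 N down at 0.622 m → arm 1.648 m, τ = 57.62 × 1.648 = 94.96 N·m counterclockwise.
Sandbag: 14.4 × 9.8 = 141.1 N down at 2.88 m → arm 0.61 m, τ = 141.1 × 0.61 = 86.07 N·m clockwise.
Net moment of known loads = 80.56 N·m counterclockwise.
An unknown mass m at 2.72 m has arm 0.45 m; its moment is m·g·0.45 clockwise.
Setting net torque to zero: m × 9.8 × 0.45 = 80.56 → m = 80.56 / (9.8 × 0.45) = 18.3 kg.

m ≈ 18.3 kg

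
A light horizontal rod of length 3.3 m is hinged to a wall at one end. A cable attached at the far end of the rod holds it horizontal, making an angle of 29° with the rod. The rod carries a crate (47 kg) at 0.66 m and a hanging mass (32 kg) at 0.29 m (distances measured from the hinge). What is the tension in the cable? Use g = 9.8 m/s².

Sum moments about the hinge (the unknown hinge reaction has zero arm there).
Crate: 47 × 9.8 = 460.6 N down at 0.66 m → arm 0.66 m, τ = 460.6 × 0.66 = 304 N·m clockwise.
Hanging mass: 32 × 9.8 = 313.6 N down at 0.29 m → arm 0.29 m, τ = 313.6 × 0.29 = 90.94 N·m clockwise.
Total clockwise load moment = 394.9 N·m.
The cable tension T acts at 3.3 m; only its component perpendicular to the rod, T sinθ, produces torque. sin 29° = 0.4848.
For rotational equilibrium, T × 3.3 × 0.4848 = 394.9, so T = 394.9 / 1.6 = 247 N.

T ≈ 247 N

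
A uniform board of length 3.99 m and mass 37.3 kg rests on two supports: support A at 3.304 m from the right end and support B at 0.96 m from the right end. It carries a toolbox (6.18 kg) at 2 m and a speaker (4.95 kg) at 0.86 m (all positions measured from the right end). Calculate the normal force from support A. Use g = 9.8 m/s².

Take moments about support B.
Beam weight: 37.3 × 9.8 = 365.5 N down at 1.995 m → arm 1.035 m, τ = 365.5 × 1.035 = 378.3 N·m counterclockwise.
Toolbox: 6.18 × 9.8 = 60.56 N down at 2 m → arm 1.04 m, τ = 60.56 × 1.04 = 62.98 N·m counterclockwise.
Speaker: 4.95 × 9.8 = 48.51 N down at 0.86 m → arm 0.1 m, τ = 48.51 × 0.1 = 4.851 N·m clockwise.
Net load moment about support B = 436.4 N·m counterclockwise.
Reaction R at support A is upward at 3.304 m, arm 2.344 m → moment R × 2.344 clockwise.
Setting net torque to zero: R × 2.344 = 436.4 → R = 186 N.

R_A ≈ 186 N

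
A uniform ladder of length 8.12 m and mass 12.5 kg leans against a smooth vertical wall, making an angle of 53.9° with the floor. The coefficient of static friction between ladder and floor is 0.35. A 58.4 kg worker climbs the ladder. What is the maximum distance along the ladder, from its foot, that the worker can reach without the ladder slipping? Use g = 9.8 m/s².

d ≈ 3.86 m

Taking torques about the foot of the ladder:
Ladder weight 12.5×9.8 = 122.5 N acts at 4.06 m along the ladder; its horizontal arm is 4.06·cos53.9° = 2.392 m → τ = 293 N·m clockwise.
Worker weight 58.4×9.8 = 572.3 N at distance d → arm d·cos53.9° → τ = 572.3·d·0.5892 clockwise.
Wall normal N at the top has arm L sinθ = 6.561 m counterclockwise, so Στ = 0 gives N·6.561 = 293 + 337.2·d.
ΣFy = 0 ⇒ N_floor = 694.8 N, so the maximum friction is μ_s·N_floor = 0.35×694.8 = 243.2 N. ΣFx = 0 ⇒ N_wall = f, so at the slipping point N = 243.2 N.
Substituting: 243.2×6.561 = 293 + 337.2·d ⇒ d = (1596 − 293) / 337.2 = 3.86 m.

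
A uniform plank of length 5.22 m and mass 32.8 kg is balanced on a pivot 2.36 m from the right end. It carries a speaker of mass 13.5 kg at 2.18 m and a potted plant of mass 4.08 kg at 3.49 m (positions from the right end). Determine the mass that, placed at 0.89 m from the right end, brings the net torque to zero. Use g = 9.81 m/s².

m ≈ 7.06 kg

Choose the pivot (at 2.36 m from the right end) as the axis so the support reaction has zero arm there.
Beam weight: 32.8 × 9.81 = 321.8 N down at 2.61 m → arm 0.25 m, τ = 321.8 × 0.25 = 80.45 N·m counterclockwise.
Speaker: 13.5 × 9.81 = 132.4 N down at 2.18 m → arm 0.18 m, τ = 132.4 × 0.18 = 23.83 N·m clockwise.
Potted plant: 4.08 × 9.81 = 40.02 N down at 3.49 m → arm 1.13 m, τ = 40.02 × 1.13 = 45.22 N·m counterclockwise.
Net moment of known loads = 101.8 N·m counterclockwise.
An unknown mass m at 0.89 m has arm 1.47 m; its moment is m·g·1.47 clockwise.
For rotational equilibrium, m × 9.81 × 1.47 = 101.8, so m = 101.8 / (9.81 × 1.47) = 7.06 kg.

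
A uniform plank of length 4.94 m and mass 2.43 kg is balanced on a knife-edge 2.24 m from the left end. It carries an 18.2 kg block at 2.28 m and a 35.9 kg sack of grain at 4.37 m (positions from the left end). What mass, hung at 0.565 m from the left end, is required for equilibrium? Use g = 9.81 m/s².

m ≈ 46.4 kg

Take moments about the knife-edge (at 2.24 m from the left end).
Beam weight: 2.43 × 9.81 = 23.84 N down at 2.47 m → arm 0.23 m, τ = 23.84 × 0.23 = 5.483 N·m clockwise.
Block: 18.2 × 9.81 = 178.5 N down at 2.28 m → arm 0.04 m, τ = 178.5 × 0.04 = 7.14 N·m clockwise.
Sack of grain: 35.9 × 9.81 = 352.2 N down at 4.37 m → arm 2.13 m, τ = 352.2 × 2.13 = 750.2 N·m clockwise.
Net moment of known loads = 762.8 N·m clockwise.
An unknown mass m at 0.565 m has arm 1.675 m; its moment is m·g·1.675 counterclockwise.
For rotational equilibrium, m × 9.81 × 1.675 = 762.8, so m = 762.8 / (9.81 × 1.675) = 46.4 kg.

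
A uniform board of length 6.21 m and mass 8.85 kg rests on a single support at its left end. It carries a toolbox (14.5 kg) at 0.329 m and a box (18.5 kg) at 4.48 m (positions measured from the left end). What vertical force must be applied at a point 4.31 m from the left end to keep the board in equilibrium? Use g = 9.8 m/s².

F ≈ 262 N

Taking torques about the left end:
Beam weight: 8.85 × 9.8 = 86.73 N down at 3.105 m → arm 3.105 m, τ = 86.73 × 3.105 = 269.3 N·m clockwise.
Toolbox: 14.5 × 9.8 = 142.1 N down at 0.329 m → arm 0.329 m, τ = 142.1 × 0.329 = 46.75 N·m clockwise.
Box: 18.5 × 9.8 = 181.3 N down at 4.48 m → arm 4.48 m, τ = 181.3 × 4.48 = 812.2 N·m clockwise.
Net moment of the loads = 1128 N·m clockwise.
The upward force F acts at a point 4.31 m from the left end, arm 4.31 m, giving F × 4.31 counterclockwise.
Balancing moments: F × 4.31 = 1128, giving F = 1128 / 4.31 = 262 N.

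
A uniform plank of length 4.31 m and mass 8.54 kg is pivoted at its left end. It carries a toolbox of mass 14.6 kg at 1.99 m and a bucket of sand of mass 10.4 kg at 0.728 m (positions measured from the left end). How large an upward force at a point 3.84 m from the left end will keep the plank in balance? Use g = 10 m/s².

F ≈ 143 N

Choose the left end as the axis so the unknown pivot reaction has zero arm there.
Beam weight: 8.54 × 10 = 85.4 N down at 2.155 m → arm 2.155 m, τ = 85.4 × 2.155 = 184 N·m clockwise.
Toolbox: 14.6 × 10 = 146 N down at 1.99 m → arm 1.99 m, τ = 146 × 1.99 = 290.5 N·m clockwise.
Bucket of sand: 10.4 × 10 = 104 N down at 0.728 m → arm 0.728 m, τ = 104 × 0.728 = 75.71 N·m clockwise.
Net moment of the loads = 550.2 N·m clockwise.
The upward force F acts at a point 3.84 m from the left end, arm 3.84 m, giving F × 3.84 counterclockwise.
Balancing moments: F × 3.84 = 550.2, giving F = 550.2 / 3.84 = 143 N.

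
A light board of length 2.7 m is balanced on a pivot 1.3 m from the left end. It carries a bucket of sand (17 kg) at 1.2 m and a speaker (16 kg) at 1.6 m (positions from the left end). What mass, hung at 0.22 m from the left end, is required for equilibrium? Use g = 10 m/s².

Choose the pivot (at 1.3 m from the left end) as the axis so the support reaction has zero arm there.
Bucket of sand: 17 × 10 = 170 N down at 1.2 m → arm 0.1 m, τ = 170 × 0.1 = 17 N·m counterclockwise.
Speaker: 16 × 10 = 160 N down at 1.6 m → arm 0.3 m, τ = 160 × 0.3 = 48 N·m clockwise.
Net moment of known loads = 31 N·m clockwise.
An unknown mass m at 0.22 m has arm 1.08 m; its moment is m·g·1.08 counterclockwise.
Setting net torque to zero: m × 10 × 1.08 = 31 → m = 31 / (10 × 1.08) = 2.87 kg.

m ≈ 2.87 kg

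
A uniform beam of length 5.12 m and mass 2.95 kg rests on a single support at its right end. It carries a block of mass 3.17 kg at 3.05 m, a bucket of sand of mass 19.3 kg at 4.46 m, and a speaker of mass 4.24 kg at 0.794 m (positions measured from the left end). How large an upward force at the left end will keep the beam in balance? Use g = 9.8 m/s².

Sum moments about the right end (the unknown pivot reaction has zero arm there).
Beam weight: 2.95 × 9.8 = 28.91 N down at 2.56 m → arm 2.56 m, τ = 28.91 × 2.56 = 74.01 N·m counterclockwise.
Block: 3.17 × 9.8 = 31.07 N down at 3.05 m → arm 2.07 m, τ = 31.07 × 2.07 = 64.31 N·m counterclockwise.
Bucket of sand: 19.3 × 9.8 = 189.1 N down at 4.46 m → arm 0.66 m, τ = 189.1 × 0.66 = 124.8 N·m counterclockwise.
Speaker: 4.24 × 9.8 = 41.55 N down at 0.794 m → arm 4.326 m, τ = 41.55 × 4.326 = 179.7 N·m counterclockwise.
Net moment of the loads = 442.8 N·m counterclockwise.
The upward force F acts at the left end, arm 5.12 m, giving F × 5.12 clockwise.
Στ = 0 ⇒ F × 5.12 = 442.8 ⇒ F = 442.8 / 5.12 = 86.5 N.

F ≈ 86.5 N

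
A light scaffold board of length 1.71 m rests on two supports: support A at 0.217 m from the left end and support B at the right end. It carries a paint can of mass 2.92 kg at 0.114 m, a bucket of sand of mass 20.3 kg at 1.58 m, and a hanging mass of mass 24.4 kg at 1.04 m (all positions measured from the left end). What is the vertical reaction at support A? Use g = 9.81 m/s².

R_A ≈ 155 N

Taking torques about support B:
Paint can: 2.92 × 9.81 = 28.65 N down at 0.114 m → arm 1.596 m, τ = 28.65 × 1.596 = 45.73 N·m counterclockwise.
Bucket of sand: 20.3 × 9.81 = 199.1 N down at 1.58 m → arm 0.13 m, τ = 199.1 × 0.13 = 25.88 N·m counterclockwise.
Hanging mass: 24.4 × 9.81 = 239.4 N down at 1.04 m → arm 0.67 m, τ = 239.4 × 0.67 = 160.4 N·m counterclockwise.
Net load moment about support B = 232 N·m counterclockwise.
Reaction R at support A is upward at 0.217 m, arm 1.493 m → moment R × 1.493 clockwise.
Στ = 0 ⇒ R × 1.493 = 232 ⇒ R = 155 N.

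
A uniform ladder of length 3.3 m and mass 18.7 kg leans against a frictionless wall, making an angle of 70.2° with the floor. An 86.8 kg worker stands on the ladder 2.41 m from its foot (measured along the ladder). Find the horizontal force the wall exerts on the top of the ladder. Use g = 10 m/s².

N_wall ≈ 262 N

Taking torques about the foot of the ladder:
Ladder weight 18.7×10 = 187 N acts at 1.65 m along the ladder; its horizontal arm is 1.65·cos70.2° = 0.5589 m → τ = 104.5 N·m clockwise.
Worker: 86.8×10 = 868 N at 2.41 m → arm 0.8164 m → τ = 708.6 N·m clockwise.
Wall normal N acts horizontally at the top; its moment arm is the height L sinθ = 3.3·sin70.2° = 3.105 m, counterclockwise.
Balancing moments: N × 3.105 = 813.1, giving N = 262 N.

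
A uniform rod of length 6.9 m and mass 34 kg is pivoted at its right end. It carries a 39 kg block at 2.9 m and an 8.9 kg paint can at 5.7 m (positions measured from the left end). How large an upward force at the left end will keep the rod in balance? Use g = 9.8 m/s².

Sum moments about the right end (the unknown pivot reaction has zero arm there).
Beam weight: 34 × 9.8 = 333.2 N down at 3.45 m → arm 3.45 m, τ = 333.2 × 3.45 = 1150 N·m counterclockwise.
Block: 39 × 9.8 = 382.2 N down at 2.9 m → arm 4 m, τ = 382.2 × 4 = 1529 N·m counterclockwise.
Paint can: 8.9 × 9.8 = 87.22 N down at 5.7 m → arm 1.2 m, τ = 87.22 × 1.2 = 104.7 N·m counterclockwise.
Net moment of the loads = 2784 N·m counterclockwise.
The upward force F acts at the left end, arm 6.9 m, giving F × 6.9 clockwise.
For rotational equilibrium, F × 6.9 = 2784, so F = 2784 / 6.9 = 403 N.

F ≈ 403 N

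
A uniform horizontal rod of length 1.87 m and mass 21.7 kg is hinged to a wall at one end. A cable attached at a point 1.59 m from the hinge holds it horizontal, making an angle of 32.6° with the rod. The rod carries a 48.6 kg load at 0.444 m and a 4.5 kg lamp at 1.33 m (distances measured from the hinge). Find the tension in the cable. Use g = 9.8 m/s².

Take moments about the hinge.
Beam weight: 21.7 × 9.8 = 212.7 N down at 0.935 m → arm 0.935 m, τ = 212.7 × 0.935 = 198.9 N·m clockwise.
Load: 48.6 × 9.8 = 476.3 N down at 0.444 m → arm 0.444 m, τ = 476.3 × 0.444 = 211.5 N·m clockwise.
Lamp: 4.5 × 9.8 = 44.1 N down at 1.33 m → arm 1.33 m, τ = 44.1 × 1.33 = 58.65 N·m clockwise.
Total clockwise load moment = 469 N·m.
The cable tension T acts at 1.59 m; only its component perpendicular to the rod, T sinθ, produces torque. sin 32.6° = 0.5388.
Setting net torque to zero: T × 1.59 × 0.5388 = 469 → T = 469 / 0.8567 = 547 N.

T ≈ 547 N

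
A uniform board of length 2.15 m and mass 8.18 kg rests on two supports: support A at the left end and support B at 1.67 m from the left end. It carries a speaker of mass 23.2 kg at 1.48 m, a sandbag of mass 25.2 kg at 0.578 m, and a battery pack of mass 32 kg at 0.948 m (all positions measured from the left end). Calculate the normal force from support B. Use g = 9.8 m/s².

R_B ≈ 517 N

Take moments about support A.
Beam weight: 8.18 × 9.8 = 80.16 N down at 1.075 m → arm 1.075 m, τ = 80.16 × 1.075 = 86.17 N·m clockwise.
Speaker: 23.2 × 9.8 = 227.4 N down at 1.48 m → arm 1.48 m, τ = 227.4 × 1.48 = 336.6 N·m clockwise.
Sandbag: 25.2 × 9.8 = 247 N down at 0.578 m → arm 0.578 m, τ = 247 × 0.578 = 142.8 N·m clockwise.
Battery pack: 32 × 9.8 = 313.6 N down at 0.948 m → arm 0.948 m, τ = 313.6 × 0.948 = 297.3 N·m clockwise.
Net load moment about support A = 862.9 N·m clockwise.
Reaction R at support B is upward at 1.67 m, arm 1.67 m → moment R × 1.67 counterclockwise.
Setting net torque to zero: R × 1.67 = 862.9 → R = 517 N.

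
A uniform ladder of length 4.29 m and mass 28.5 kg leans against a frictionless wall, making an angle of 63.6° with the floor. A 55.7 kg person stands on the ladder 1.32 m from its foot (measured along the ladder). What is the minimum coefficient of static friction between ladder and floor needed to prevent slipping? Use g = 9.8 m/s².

Taking torques about the foot of the ladder:
Ladder weight 28.5×9.8 = 279.3 N acts at 2.145 m along the ladder; its horizontal arm is 2.145·cos63.6° = 0.9537 m → τ = 266.4 N·m clockwise.
Person: 55.7×9.8 = 545.9 N at 1.32 m → arm 0.5869 m → τ = 320.4 N·m clockwise.
Wall normal N acts horizontally at the top; its moment arm is the height L sinθ = 4.29·sin63.6° = 3.843 m, counterclockwise.
Balancing moments: N × 3.843 = 586.8, giving N = 152.7 N.
ΣFx = 0 ⇒ f = N_wall = 152.7 N. ΣFy = 0 ⇒ N_floor = 825.2 N.
μ_min = f / N_floor = 152.7 / 825.2 = 0.185.

μ_min ≈ 0.185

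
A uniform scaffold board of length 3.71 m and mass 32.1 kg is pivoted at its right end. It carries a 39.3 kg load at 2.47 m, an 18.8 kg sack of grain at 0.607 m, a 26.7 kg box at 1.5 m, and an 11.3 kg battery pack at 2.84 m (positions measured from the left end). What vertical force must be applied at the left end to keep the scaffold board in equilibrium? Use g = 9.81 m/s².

F ≈ 623 N

Choose the right end as the axis so the unknown pivot reaction has zero arm there.
Beam weight: 32.1 × 9.81 = 314.9 N down at 1.855 m → arm 1.855 m, τ = 314.9 × 1.855 = 584.1 N·m counterclockwise.
Load: 39.3 × 9.81 = 385.5 N down at 2.47 m → arm 1.24 m, τ = 385.5 × 1.24 = 478 N·m counterclockwise.
Sack of grain: 18.8 × 9.81 = 184.4 N down at 0.607 m → arm 3.103 m, τ = 184.4 × 3.103 = 572.2 N·m counterclockwise.
Box: 26.7 × 9.81 = 261.9 N down at 1.5 m → arm 2.21 m, τ = 261.9 × 2.21 = 578.8 N·m counterclockwise.
Battery pack: 11.3 × 9.81 = 110.9 N down at 2.84 m → arm 0.87 m, τ = 110.9 × 0.87 = 96.48 N·m counterclockwise.
Net moment of the loads = 2310 N·m counterclockwise.
The upward force F acts at the left end, arm 3.71 m, giving F × 3.71 clockwise.
Balancing moments: F × 3.71 = 2310, giving F = 2310 / 3.71 = 623 N.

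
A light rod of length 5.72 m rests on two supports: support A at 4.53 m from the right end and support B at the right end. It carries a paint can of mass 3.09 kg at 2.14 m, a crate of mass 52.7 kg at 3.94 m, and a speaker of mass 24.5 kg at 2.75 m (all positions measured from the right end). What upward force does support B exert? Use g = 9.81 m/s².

R_B ≈ 178 N

About support A:
Paint can: 3.09 × 9.81 = 30.31 N down at 2.14 m → arm 2.39 m, τ = 30.31 × 2.39 = 72.44 N·m clockwise.
Crate: 52.7 × 9.81 = 517 N down at 3.94 m → arm 0.59 m, τ = 517 × 0.59 = 305 N·m clockwise.
Speaker: 24.5 × 9.81 = 240.3 N down at 2.75 m → arm 1.78 m, τ = 240.3 × 1.78 = 427.7 N·m clockwise.
Net load moment about support A = 805.1 N·m clockwise.
Reaction R at support B is upward at 0 m, arm 4.53 m → moment R × 4.53 counterclockwise.
Στ = 0 ⇒ R × 4.53 = 805.1 ⇒ R = 178 N.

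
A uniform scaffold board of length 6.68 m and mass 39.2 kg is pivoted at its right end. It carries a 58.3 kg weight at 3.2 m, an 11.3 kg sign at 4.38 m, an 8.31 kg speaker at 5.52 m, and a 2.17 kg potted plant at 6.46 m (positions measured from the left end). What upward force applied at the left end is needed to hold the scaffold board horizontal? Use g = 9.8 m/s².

About the right end:
Beam weight: 39.2 × 9.8 = 384.2 N down at 3.34 m → arm 3.34 m, τ = 384.2 × 3.34 = 1283 N·m counterclockwise.
Weight: 58.3 × 9.8 = 571.3 N down at 3.2 m → arm 3.48 m, τ = 571.3 × 3.48 = 1988 N·m counterclockwise.
Sign: 11.3 × 9.8 = 110.7 N down at 4.38 m → arm 2.3 m, τ = 110.7 × 2.3 = 254.6 N·m counterclockwise.
Speaker: 8.31 × 9.8 = 81.44 N down at 5.52 m → arm 1.16 m, τ = 81.44 × 1.16 = 94.47 N·m counterclockwise.
Potted plant: 2.17 × 9.8 = 21.27 N down at 6.46 m → arm 0.22 m, τ = 21.27 × 0.22 = 4.679 N·m counterclockwise.
Net moment of the loads = 3625 N·m counterclockwise.
The upward force F acts at the left end, arm 6.68 m, giving F × 6.68 clockwise.
For rotational equilibrium, F × 6.68 = 3625, so F = 3625 / 6.68 = 543 N.

F ≈ 543 N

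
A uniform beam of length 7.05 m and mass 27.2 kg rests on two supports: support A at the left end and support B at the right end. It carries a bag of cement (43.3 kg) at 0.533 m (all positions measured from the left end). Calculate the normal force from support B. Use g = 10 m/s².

R_B ≈ 169 N

Take moments about support A.
Beam weight: 27.2 × 10 = 272 N down at 3.525 m → arm 3.525 m, τ = 272 × 3.525 = 958.8 N·m clockwise.
Bag of cement: 43.3 × 10 = 433 N down at 0.533 m → arm 0.533 m, τ = 433 × 0.533 = 230.8 N·m clockwise.
Net load moment about support A = 1190 N·m clockwise.
Reaction R at support B is upward at 7.05 m, arm 7.05 m → moment R × 7.05 counterclockwise.
Setting net torque to zero: R × 7.05 = 1190 → R = 169 N.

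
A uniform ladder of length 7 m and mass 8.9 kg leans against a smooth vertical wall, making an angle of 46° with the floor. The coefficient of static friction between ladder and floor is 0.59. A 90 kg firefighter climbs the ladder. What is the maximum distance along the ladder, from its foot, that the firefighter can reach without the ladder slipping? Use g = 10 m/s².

Choose the foot of the ladder as the axis so the floor normal and friction both act there and drop out.
Ladder weight 8.9×10 = 89 N acts at 3.5 m along the ladder; its horizontal arm is 3.5·cos46° = 2.431 m → τ = 216.4 N·m clockwise.
Firefighter weight 90×10 = 900 N at distance d → arm d·cos46° → τ = 900·d·0.6947 clockwise.
Wall normal N at the top has arm L sinθ = 5.035 m counterclockwise, so Στ = 0 gives N·5.035 = 216.4 + 625.2·d.
ΣFy = 0 ⇒ N_floor = 989 N, so the maximum friction is μ_s·N_floor = 0.59×989 = 583.5 N. ΣFx = 0 ⇒ N_wall = f, so at the slipping point N = 583.5 N.
Substituting: 583.5×5.035 = 216.4 + 625.2·d ⇒ d = (2938 − 216.4) / 625.2 = 4.35 m.

d ≈ 4.35 m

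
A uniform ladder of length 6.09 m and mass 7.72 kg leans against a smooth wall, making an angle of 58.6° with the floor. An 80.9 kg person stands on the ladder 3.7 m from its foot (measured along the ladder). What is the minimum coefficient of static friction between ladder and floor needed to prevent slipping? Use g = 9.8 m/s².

Sum moments about the foot of the ladder (the floor normal and friction both act there and drop out).
Ladder weight 7.72×9.8 = 75.66 N acts at 3.045 m along the ladder; its horizontal arm is 3.045·cos58.6° = 1.586 m → τ = 120 N·m clockwise.
Person: 80.9×9.8 = 792.8 N at 3.7 m → arm 1.928 m → τ = 1529 N·m clockwise.
Wall normal N acts horizontally at the top; its moment arm is the height L sinθ = 6.09·sin58.6° = 5.198 m, counterclockwise.
Setting net torque to zero: N × 5.198 = 1649 → N = 317.2 N.
ΣFx = 0 ⇒ f = N_wall = 317.2 N. ΣFy = 0 ⇒ N_floor = 868.5 N.
μ_min = f / N_floor = 317.2 / 868.5 = 0.365.

μ_min ≈ 0.365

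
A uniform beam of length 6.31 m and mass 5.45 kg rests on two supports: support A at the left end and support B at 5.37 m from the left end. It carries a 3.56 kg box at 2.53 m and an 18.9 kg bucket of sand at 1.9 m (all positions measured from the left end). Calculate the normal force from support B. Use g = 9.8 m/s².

Sum moments about support A (its reaction then has zero moment arm).
Beam weight: 5.45 × 9.8 = 53.41 N down at 3.155 m → arm 3.155 m, τ = 53.41 × 3.155 = 168.5 N·m clockwise.
Box: 3.56 × 9.8 = 34.89 N down at 2.53 m → arm 2.53 m, τ = 34.89 × 2.53 = 88.27 N·m clockwise.
Bucket of sand: 18.9 × 9.8 = 185.2 N down at 1.9 m → arm 1.9 m, τ = 185.2 × 1.9 = 351.9 N·m clockwise.
Net load moment about support A = 608.7 N·m clockwise.
Reaction R at support B is upward at 5.37 m, arm 5.37 m → moment R × 5.37 counterclockwise.
Στ = 0 ⇒ R × 5.37 = 608.7 ⇒ R = 113 N.

R_B ≈ 113 N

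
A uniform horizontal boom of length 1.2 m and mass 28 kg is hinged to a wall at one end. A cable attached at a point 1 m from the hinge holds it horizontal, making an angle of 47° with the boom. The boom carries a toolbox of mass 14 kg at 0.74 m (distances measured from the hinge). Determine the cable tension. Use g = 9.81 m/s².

Taking torques about the hinge:
Beam weight: 28 × 9.81 = 274.7 N down at 0.6 m → arm 0.6 m, τ = 274.7 × 0.6 = 164.8 N·m clockwise.
Toolbox: 14 × 9.81 = 137.3 N down at 0.74 m → arm 0.74 m, τ = 137.3 × 0.74 = 101.6 N·m clockwise.
Total clockwise load moment = 266.4 N·m.
The cable tension T acts at 1 m; only its component perpendicular to the boom, T sinθ, produces torque. sin 47° = 0.7314.
Setting net torque to zero: T × 1 × 0.7314 = 266.4 → T = 266.4 / 0.7314 = 364 N.

T ≈ 364 N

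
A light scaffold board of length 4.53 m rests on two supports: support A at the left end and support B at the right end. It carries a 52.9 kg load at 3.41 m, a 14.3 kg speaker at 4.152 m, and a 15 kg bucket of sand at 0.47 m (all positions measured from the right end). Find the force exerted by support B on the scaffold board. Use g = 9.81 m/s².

R_B ≈ 272 N

Sum moments about support A (its reaction then has zero moment arm).
Load: 52.9 × 9.81 = 518.9 N down at 3.41 m → arm 1.12 m, τ = 518.9 × 1.12 = 581.2 N·m clockwise.
Speaker: 14.3 × 9.81 = 140.3 N down at 4.152 m → arm 0.378 m, τ = 140.3 × 0.378 = 53.03 N·m clockwise.
Bucket of sand: 15 × 9.81 = 147.2 N down at 0.47 m → arm 4.06 m, τ = 147.2 × 4.06 = 597.6 N·m clockwise.
Net load moment about support A = 1232 N·m clockwise.
Reaction R at support B is upward at 0 m, arm 4.53 m → moment R × 4.53 counterclockwise.
Setting net torque to zero: R × 4.53 = 1232 → R = 272 N.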